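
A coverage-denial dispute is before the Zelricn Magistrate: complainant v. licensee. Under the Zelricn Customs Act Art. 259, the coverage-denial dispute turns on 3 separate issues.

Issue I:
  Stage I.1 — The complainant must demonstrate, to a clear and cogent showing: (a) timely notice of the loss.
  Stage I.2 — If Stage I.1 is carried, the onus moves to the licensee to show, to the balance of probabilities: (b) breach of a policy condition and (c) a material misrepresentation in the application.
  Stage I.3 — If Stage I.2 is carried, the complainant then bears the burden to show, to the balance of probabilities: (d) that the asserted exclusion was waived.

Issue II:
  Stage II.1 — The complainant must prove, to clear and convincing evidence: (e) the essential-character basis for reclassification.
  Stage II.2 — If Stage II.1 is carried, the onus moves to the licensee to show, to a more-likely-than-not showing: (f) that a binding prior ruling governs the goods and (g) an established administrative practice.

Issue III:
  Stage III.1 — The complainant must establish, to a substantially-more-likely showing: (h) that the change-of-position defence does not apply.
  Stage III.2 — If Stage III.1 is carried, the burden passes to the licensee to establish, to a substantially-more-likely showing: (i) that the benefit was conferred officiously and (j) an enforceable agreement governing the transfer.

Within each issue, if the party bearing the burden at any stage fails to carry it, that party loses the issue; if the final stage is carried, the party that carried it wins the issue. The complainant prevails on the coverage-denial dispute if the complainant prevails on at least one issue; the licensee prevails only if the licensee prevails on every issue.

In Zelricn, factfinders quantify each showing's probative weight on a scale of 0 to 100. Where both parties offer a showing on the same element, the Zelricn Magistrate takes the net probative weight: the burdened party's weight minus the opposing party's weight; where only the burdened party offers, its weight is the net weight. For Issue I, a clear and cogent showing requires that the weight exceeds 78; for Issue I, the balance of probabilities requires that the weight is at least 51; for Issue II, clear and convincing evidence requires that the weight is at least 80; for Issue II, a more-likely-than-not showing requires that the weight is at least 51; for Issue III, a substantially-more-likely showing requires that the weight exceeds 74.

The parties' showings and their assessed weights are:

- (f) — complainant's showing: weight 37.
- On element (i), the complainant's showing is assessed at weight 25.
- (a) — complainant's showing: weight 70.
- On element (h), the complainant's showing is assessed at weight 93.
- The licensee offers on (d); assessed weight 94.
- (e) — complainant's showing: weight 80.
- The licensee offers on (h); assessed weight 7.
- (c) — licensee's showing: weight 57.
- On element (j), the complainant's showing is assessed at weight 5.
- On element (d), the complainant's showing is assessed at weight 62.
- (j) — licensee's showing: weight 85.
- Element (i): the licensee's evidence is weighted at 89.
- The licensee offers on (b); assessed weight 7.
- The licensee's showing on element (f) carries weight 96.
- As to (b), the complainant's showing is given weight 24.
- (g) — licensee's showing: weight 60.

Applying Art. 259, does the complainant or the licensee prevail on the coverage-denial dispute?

complainant

— Issue I —
Stage I.1 — burden on complainant; standard: a clear and cogent showing (weight exceeds 78).
    (a): 70 ≤ 78 [not met]
  Not every element is met, so the complainant fails to carry Stage I.1.
The analysis ends at Stage I.1; the licensee prevails on this issue.
— Issue II —
Stage II.1 (complainant, clear and convincing evidence, weight is at least 80): (e) 80 ≥ 80 — meets.
  Stage II.1 carried; the burden shifts to the licensee.
Stage II.2 (licensee, a more-likely-than-not showing, weight is at least 51): (f) net 96−37=59 ≥ 51 — meets; (g) 60 ≥ 51 — meets.
  Stage II.2 carried; the final stage is satisfied.
With every stage satisfied, the licensee prevails on this issue.
— Issue III —
Stage III.1 (complainant, a substantially-more-likely showing, weight exceeds 74): (h) net 93−7=86 > 74 — meets.
  Stage III.1 carried; the burden shifts to the licensee.
Stage III.2 (licensee, a substantially-more-likely showing, weight exceeds 74): (i) net 89−25=64 ≤ 74 — fails; (j) net 85−5=80 > 74 — meets.
  Not every element is met, so the licensee fails to carry Stage III.2.
The analysis ends at Stage III.2; the complainant prevails on this issue.
Per-issue: Issue I → licensee; Issue II → licensee; Issue III → complainant. The complainant must prevail on at least one issue; overall, the complainant prevails.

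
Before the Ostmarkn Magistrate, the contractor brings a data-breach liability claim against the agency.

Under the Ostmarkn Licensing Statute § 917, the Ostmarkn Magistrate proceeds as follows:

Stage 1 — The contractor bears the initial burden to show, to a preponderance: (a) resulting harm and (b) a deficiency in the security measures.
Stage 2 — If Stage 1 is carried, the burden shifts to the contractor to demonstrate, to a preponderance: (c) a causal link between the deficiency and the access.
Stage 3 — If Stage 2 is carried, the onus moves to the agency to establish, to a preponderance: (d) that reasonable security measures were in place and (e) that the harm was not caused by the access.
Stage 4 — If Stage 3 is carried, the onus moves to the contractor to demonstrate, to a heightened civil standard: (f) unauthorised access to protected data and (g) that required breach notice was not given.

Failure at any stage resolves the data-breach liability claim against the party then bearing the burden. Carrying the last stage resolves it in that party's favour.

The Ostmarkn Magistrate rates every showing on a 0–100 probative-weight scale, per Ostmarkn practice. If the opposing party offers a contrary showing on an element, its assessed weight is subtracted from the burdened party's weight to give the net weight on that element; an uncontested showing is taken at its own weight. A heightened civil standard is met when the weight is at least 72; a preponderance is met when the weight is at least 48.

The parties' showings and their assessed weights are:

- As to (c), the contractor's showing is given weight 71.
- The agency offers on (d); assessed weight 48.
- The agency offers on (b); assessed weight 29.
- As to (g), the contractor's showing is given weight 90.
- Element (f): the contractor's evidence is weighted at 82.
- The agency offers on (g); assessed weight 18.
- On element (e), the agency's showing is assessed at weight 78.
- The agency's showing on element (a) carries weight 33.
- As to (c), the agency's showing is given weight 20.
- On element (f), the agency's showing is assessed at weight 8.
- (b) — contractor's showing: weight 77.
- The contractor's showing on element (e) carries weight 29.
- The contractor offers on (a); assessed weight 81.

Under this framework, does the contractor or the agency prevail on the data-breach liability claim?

Stage 1 (contractor, a preponderance, weight is at least 48): (a) net 81−33=48 ≥ 48 — meets; (b) net 77−29=48 ≥ 48 — meets.
  Stage 1 carried; the burden remains with the contractor.
Stage 2 (contractor, a preponderance, weight is at least 48): (c) net 71−20=51 ≥ 48 — meets.
  The contractor carries Stage 2; the agency now bears the burden.
Stage 3 (agency, a preponderance, weight is at least 48): (d) 48 ≥ 48 — meets; (e) net 78−29=49 ≥ 48 — meets.
  Stage 3 carried; the burden shifts to the contractor.
Stage 4 (contractor, a heightened civil standard, weight is at least 72): (f) net 82−8=74 ≥ 72 — meets; (g) net 90−18=72 ≥ 72 — meets.
  Stage 4 carried; the final stage is satisfied.
Every stage carried; the contractor prevails.

contractor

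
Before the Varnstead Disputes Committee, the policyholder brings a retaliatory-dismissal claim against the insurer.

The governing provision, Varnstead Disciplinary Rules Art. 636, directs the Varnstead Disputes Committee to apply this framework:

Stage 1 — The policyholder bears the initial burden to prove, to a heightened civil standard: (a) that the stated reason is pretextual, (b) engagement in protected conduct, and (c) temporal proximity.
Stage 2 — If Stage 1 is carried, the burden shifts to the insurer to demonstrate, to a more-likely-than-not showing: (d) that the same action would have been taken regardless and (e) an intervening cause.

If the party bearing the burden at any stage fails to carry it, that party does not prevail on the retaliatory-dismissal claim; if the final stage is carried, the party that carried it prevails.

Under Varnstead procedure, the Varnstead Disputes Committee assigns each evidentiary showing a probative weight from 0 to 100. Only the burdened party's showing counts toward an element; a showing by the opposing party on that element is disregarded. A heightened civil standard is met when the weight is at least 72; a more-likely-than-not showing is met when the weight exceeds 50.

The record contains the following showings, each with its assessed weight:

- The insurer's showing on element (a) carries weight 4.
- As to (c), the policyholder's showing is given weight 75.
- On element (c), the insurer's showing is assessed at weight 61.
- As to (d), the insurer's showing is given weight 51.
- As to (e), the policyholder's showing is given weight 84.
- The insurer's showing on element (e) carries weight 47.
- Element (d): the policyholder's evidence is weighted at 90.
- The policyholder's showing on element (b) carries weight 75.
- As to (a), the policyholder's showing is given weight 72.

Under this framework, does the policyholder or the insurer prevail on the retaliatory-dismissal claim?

Stage 1 — burden on policyholder; standard: a heightened civil standard (weight is at least 72).
    (a): 72 (insurer's 4 disregarded) ≥ 72 [met]
    (b): 75 ≥ 72 [met]
    (c): 75 (insurer's 61 disregarded) ≥ 72 [met]
  The policyholder carries Stage 1; the insurer now bears the burden.
Stage 2 — burden on insurer; standard: a more-likely-than-not showing (weight exceeds 50).
    (d): 51 (policyholder's 90 disregarded) > 50 [met]
    (e): 47 (policyholder's 84 disregarded) ≤ 50 [not met]
  Stage 2 not carried; the insurer fails its burden.
The policyholder prevails.

policyholder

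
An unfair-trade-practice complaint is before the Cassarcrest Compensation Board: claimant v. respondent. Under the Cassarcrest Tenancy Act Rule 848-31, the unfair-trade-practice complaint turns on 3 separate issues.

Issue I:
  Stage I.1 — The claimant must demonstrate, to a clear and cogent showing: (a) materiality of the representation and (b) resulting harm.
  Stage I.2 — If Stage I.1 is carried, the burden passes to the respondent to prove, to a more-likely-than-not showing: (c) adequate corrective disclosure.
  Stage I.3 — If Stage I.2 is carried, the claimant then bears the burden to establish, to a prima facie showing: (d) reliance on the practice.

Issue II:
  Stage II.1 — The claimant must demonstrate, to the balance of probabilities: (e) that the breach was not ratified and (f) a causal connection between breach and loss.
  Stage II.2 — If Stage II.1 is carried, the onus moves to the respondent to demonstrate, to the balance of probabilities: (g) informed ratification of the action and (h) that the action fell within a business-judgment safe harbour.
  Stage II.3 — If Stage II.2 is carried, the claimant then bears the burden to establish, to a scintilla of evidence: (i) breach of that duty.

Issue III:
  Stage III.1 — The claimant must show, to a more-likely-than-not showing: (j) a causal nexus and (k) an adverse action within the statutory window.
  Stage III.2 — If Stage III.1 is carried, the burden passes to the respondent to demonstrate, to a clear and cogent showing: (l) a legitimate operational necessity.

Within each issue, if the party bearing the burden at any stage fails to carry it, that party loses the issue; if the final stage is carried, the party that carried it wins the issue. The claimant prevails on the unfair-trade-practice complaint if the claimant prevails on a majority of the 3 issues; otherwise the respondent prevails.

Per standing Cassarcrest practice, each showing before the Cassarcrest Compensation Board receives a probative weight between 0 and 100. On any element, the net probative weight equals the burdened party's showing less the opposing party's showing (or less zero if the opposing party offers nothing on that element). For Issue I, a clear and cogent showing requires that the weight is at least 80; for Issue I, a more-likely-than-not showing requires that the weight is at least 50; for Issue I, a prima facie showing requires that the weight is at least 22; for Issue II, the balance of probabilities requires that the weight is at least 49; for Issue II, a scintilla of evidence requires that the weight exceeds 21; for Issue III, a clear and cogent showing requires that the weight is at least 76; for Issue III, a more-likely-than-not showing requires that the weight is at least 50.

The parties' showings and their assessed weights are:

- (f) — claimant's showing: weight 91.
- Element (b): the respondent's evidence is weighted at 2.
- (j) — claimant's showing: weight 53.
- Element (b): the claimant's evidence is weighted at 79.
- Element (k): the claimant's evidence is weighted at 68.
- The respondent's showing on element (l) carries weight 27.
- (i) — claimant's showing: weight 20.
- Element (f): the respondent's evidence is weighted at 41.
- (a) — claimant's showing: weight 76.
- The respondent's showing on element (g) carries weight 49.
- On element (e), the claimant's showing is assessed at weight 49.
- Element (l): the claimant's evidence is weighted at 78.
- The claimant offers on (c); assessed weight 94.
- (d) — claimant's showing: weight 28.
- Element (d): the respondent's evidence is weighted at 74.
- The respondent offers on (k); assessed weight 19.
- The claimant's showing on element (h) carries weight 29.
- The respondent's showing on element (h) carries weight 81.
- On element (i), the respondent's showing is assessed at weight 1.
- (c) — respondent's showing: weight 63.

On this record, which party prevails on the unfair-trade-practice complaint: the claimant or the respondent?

respondent

— Issue I —
At Stage I.1 the claimant must meet a clear and cogent showing (weight is at least 80): on (a) the weight is 76, which does not reach 80, so (a) does not meet the standard; on (b) the weight is 79 less the opposing 2 gives net 77, which does not reach 80, so (b) does not meet the standard.
  The claimant does not carry Stage I.1.
The analysis ends at Stage I.1; the respondent prevails on this issue.
— Issue II —
At Stage II.1 the claimant must meet the balance of probabilities (weight is at least 49): on (e) the weight is 49, which does reach 49, so (e) meets the standard; on (f) the weight is 91 less the opposing 41 gives net 50, which does reach 49, so (f) meets the standard.
  All elements met. The burden passes to the respondent.
At Stage II.2 the respondent must meet the balance of probabilities (weight is at least 49): on (g) the weight is 49, which does reach 49, so (g) meets the standard; on (h) the weight is 81 less the opposing 29 gives net 52, which does reach 49, so (h) meets the standard.
  Stage II.2 is satisfied; the onus moves to the claimant.
At Stage II.3 the claimant must meet a scintilla of evidence (weight exceeds 21): on (i) the weight is 20 less the opposing 1 gives net 19, ≤ 21, so (i) does not meet the standard.
  The claimant does not carry Stage II.3.
The analysis ends at Stage II.3; the respondent prevails on this issue.
— Issue III —
At Stage III.1 the claimant must meet a more-likely-than-not showing (weight is at least 50): on (j) the weight is 53, which does reach 50, so (j) meets the standard; on (k) the weight is 68 less the opposing 19 gives net 49, < 50, so (k) does not meet the standard.
  The claimant does not carry Stage III.1.
The respondent prevails on this issue.
Per-issue: Issue I → respondent; Issue II → respondent; Issue III → respondent. The claimant must prevail on a majority of issues; overall, the respondent prevails.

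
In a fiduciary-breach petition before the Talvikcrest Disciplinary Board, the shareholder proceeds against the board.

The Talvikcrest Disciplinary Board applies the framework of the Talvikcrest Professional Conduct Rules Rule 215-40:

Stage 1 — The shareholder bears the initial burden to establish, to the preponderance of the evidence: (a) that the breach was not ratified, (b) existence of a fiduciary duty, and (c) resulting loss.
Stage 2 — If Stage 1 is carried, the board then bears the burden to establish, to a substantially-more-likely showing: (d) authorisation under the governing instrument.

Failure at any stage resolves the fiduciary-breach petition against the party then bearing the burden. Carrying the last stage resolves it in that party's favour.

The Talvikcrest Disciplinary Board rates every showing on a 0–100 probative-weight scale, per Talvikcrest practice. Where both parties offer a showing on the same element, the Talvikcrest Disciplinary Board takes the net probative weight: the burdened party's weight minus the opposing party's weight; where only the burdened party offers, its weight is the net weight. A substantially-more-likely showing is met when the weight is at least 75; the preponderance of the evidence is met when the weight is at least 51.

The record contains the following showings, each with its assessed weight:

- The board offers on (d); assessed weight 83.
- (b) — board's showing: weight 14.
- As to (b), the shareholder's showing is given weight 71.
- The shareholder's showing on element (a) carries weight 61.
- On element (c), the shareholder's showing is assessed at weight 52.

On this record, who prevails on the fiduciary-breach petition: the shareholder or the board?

board

At Stage 1 the shareholder must meet the preponderance of the evidence (weight is at least 51): on (a) the weight is 61, which does reach 51, so (a) meets the standard; on (b) the weight is 71 less the opposing 14 gives net 57, ≥ 51, so (b) meets the standard; on (c) the weight is 52, which does reach 51, so (c) meets the standard.
  Stage 1 is satisfied; the onus moves to the board.
At Stage 2 the board must meet a substantially-more-likely showing (weight is at least 75): on (d) the weight is 83, ≥ 75, so (d) meets the standard.
  Stage 2 carried; the final stage is satisfied.
All stages carried — the board prevails.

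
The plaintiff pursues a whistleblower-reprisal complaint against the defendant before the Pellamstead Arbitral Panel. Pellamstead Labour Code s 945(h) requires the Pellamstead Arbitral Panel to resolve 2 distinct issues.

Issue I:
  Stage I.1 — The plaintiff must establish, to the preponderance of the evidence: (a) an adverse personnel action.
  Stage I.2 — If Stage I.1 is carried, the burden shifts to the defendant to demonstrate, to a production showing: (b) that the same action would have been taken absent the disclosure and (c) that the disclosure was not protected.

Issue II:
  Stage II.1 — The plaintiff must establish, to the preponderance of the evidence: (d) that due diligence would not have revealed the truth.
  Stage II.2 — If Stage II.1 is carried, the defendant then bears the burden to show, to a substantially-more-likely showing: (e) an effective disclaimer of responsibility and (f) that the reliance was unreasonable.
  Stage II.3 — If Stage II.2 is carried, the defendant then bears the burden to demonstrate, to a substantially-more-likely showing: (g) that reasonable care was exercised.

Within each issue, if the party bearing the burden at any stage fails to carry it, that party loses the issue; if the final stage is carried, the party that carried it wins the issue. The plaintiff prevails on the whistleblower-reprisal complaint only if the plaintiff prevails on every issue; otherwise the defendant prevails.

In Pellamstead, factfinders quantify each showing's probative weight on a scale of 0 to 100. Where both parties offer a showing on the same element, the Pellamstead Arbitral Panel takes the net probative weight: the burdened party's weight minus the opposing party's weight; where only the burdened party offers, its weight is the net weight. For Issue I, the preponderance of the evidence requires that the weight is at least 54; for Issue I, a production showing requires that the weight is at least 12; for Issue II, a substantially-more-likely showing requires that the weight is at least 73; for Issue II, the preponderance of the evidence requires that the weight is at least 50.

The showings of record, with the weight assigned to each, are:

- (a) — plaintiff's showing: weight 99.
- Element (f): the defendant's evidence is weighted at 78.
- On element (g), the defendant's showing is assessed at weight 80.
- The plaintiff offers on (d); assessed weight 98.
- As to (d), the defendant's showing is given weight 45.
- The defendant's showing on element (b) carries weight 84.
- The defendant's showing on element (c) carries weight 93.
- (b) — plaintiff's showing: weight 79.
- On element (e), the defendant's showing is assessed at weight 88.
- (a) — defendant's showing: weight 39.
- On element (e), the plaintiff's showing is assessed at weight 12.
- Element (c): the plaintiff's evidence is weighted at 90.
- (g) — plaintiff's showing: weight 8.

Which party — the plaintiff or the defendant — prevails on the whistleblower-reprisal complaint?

— Issue I —
At Stage I.1 the plaintiff must meet the preponderance of the evidence (weight is at least 54): on (a) the weight is 99 less the opposing 39 gives net 60, ≥ 54, so (a) meets the standard.
  All elements met. The burden passes to the defendant.
At Stage I.2 the defendant must meet a production showing (weight is at least 12): on (b) the weight is 84 less the opposing 79 gives net 5, which does not reach 12, so (b) does not meet the standard; on (c) the weight is 93 less the opposing 90 gives net 3, < 12, so (c) does not meet the standard.
  Stage I.2 not carried; the defendant fails its burden.
The plaintiff prevails on this issue.
— Issue II —
Stage II.1 (plaintiff, the preponderance of the evidence, weight is at least 50): (d) net 98−45=53 ≥ 50 — meets.
  The plaintiff carries Stage II.1; the defendant now bears the burden.
Stage II.2 (defendant, a substantially-more-likely showing, weight is at least 73): (e) net 88−12=76 ≥ 73 — meets; (f) 78 ≥ 73 — meets.
  Stage II.2 is satisfied; the defendant continues to bear the burden.
Stage II.3 (defendant, a substantially-more-likely showing, weight is at least 73): (g) net 80−8=72 < 73 — fails.
  The defendant does not carry Stage II.3.
So the plaintiff prevails on this issue.
Per-issue: Issue I → plaintiff; Issue II → plaintiff. The plaintiff must prevail on every issue; overall, the plaintiff prevails.

plaintiff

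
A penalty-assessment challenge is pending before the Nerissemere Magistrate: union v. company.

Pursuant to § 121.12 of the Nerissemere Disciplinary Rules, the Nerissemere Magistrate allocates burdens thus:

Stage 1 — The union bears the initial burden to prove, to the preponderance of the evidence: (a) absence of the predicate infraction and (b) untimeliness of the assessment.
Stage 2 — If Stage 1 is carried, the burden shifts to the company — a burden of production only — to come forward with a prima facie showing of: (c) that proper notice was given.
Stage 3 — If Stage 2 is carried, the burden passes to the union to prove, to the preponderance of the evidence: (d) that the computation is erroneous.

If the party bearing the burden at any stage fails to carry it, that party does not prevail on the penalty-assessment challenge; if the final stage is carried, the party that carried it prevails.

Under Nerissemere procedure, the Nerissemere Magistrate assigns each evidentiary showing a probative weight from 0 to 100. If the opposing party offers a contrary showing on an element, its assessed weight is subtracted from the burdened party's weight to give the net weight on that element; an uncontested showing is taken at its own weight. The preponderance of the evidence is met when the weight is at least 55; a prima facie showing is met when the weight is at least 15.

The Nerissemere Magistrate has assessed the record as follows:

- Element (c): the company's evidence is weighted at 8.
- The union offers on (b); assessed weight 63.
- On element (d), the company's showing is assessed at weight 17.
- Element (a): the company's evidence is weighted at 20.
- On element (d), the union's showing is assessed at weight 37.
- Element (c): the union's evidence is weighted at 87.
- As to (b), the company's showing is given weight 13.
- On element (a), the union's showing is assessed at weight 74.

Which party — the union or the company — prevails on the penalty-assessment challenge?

Stage 1 — burden on union; standard: the preponderance of the evidence (weight is at least 55).
    (a): 74 − 20 = 54 < 55 [not met]
    (b): 63 − 13 = 50 < 55 [not met]
  Not every element is met, so the union fails to carry Stage 1.
So the company prevails.

company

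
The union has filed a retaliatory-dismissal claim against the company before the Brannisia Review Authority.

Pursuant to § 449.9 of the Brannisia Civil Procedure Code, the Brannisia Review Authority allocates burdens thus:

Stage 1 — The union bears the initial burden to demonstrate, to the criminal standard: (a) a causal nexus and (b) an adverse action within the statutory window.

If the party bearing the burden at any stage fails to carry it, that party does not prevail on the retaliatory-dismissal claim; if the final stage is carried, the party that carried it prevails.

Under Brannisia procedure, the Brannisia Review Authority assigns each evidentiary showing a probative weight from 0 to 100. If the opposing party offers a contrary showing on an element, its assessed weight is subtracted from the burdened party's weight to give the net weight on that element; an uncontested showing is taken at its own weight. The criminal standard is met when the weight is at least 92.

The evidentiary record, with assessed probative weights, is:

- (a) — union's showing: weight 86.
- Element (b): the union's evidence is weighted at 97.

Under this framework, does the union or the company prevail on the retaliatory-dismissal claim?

Stage 1 (union, the criminal standard, weight is at least 92): (a) 86 < 92 — fails; (b) 97 ≥ 92 — meets.
  Stage 1 not carried; the union fails its burden.
So the company prevails.

company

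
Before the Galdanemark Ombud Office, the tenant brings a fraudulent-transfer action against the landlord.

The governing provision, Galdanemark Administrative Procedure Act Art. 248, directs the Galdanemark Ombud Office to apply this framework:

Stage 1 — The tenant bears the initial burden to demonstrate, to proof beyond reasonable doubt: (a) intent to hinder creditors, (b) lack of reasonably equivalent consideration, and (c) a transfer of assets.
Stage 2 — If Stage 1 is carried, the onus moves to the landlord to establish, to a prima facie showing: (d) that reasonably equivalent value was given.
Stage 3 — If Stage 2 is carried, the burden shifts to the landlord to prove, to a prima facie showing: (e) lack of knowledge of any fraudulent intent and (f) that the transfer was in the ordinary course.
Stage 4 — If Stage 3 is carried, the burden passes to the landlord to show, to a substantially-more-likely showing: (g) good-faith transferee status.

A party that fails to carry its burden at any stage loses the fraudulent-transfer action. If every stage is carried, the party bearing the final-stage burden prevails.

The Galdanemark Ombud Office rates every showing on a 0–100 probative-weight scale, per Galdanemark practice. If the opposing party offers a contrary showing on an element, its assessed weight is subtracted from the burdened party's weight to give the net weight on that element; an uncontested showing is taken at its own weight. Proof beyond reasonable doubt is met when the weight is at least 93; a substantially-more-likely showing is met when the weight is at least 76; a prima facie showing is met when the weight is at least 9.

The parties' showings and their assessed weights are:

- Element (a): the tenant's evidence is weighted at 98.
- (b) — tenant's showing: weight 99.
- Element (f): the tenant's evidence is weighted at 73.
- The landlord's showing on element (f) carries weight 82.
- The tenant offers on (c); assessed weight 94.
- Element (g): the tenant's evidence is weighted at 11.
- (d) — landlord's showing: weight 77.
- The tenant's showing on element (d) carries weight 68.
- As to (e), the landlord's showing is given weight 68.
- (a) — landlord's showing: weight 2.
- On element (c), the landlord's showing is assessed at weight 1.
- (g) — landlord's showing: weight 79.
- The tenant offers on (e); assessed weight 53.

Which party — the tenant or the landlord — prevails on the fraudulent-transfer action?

tenant

Stage 1 (tenant, proof beyond reasonable doubt, weight is at least 93): (a) net 98−2=96 ≥ 93 — meets; (b) 99 ≥ 93 — meets; (c) net 94−1=93 ≥ 93 — meets.
  All elements met. The burden passes to the landlord.
Stage 2 (landlord, a prima facie showing, weight is at least 9): (d) net 77−68=9 ≥ 9 — meets.
  All elements met. The landlord retains the burden for Stage 3.
Stage 3 (landlord, a prima facie showing, weight is at least 9): (e) net 68−53=15 ≥ 9 — meets; (f) net 82−73=9 ≥ 9 — meets.
  All elements met. The landlord retains the burden for Stage 4.
Stage 4 (landlord, a substantially-more-likely showing, weight is at least 76): (g) net 79−11=68 < 76 — fails.
  Stage 4 not carried; the landlord fails its burden.
The analysis ends at Stage 4; the tenant prevails.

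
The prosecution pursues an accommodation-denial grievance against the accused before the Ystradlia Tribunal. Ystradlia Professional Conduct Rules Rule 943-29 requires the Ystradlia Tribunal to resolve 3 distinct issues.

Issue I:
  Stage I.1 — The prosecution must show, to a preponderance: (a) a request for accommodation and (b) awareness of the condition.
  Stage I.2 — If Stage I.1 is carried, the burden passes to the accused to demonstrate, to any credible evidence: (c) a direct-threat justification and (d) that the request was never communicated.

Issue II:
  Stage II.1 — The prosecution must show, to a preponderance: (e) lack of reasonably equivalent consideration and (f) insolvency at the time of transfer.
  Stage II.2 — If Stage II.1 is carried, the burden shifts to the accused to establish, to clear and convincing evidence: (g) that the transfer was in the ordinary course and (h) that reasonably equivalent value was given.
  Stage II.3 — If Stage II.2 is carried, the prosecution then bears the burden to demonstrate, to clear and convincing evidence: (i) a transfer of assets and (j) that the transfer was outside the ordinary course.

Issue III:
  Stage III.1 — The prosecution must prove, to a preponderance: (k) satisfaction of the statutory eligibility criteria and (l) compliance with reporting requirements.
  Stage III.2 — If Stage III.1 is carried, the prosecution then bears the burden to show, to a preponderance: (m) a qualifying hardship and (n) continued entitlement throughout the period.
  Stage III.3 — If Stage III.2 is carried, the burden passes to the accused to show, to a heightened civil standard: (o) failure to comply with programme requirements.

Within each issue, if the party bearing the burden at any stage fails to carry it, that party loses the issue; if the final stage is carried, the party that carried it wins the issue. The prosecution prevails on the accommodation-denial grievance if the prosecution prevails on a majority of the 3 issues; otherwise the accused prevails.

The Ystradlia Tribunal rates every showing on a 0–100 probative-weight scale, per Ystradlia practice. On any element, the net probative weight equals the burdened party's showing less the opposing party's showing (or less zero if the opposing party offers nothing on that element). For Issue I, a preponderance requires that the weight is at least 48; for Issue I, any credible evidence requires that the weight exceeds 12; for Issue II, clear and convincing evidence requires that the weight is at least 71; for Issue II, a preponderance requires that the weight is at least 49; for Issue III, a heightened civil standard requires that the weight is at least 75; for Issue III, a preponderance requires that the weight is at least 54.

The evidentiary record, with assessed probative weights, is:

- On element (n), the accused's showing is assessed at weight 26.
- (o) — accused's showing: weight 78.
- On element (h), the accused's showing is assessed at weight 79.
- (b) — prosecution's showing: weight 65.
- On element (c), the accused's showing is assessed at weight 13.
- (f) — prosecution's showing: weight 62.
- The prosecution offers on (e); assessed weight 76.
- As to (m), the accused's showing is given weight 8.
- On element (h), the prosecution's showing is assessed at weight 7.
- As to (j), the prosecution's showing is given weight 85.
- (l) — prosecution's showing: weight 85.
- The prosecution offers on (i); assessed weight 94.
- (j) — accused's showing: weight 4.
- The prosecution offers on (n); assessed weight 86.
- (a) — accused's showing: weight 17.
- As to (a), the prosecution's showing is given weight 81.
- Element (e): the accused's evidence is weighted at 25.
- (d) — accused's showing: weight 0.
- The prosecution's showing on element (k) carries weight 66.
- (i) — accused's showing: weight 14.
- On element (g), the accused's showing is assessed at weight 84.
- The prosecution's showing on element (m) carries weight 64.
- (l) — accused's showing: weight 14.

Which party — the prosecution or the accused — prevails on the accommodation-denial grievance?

prosecution

— Issue I —
At Stage I.1 the prosecution must meet a preponderance (weight is at least 48): on (a) the weight is 81 less the opposing 17 gives net 64, which does reach 48, so (a) meets the standard; on (b) the weight is 65, which does reach 48, so (b) meets the standard.
  Stage I.1 is satisfied; the onus moves to the accused.
At Stage I.2 the accused must meet any credible evidence (weight exceeds 12): on (c) the weight is 13, > 12, so (c) meets the standard; on (d) the weight is 0, ≤ 12, so (d) does not meet the standard.
  Stage I.2 not carried; the accused fails its burden.
The analysis ends at Stage I.2; the prosecution prevails on this issue.
— Issue II —
At Stage II.1 the prosecution must meet a preponderance (weight is at least 49): on (e) the weight is 76 less the opposing 25 gives net 51, ≥ 49, so (e) meets the standard; on (f) the weight is 62, which does reach 49, so (f) meets the standard.
  All elements met. The burden passes to the accused.
At Stage II.2 the accused must meet clear and convincing evidence (weight is at least 71): on (g) the weight is 84, ≥ 71, so (g) meets the standard; on (h) the weight is 79 less the opposing 7 gives net 72, which does reach 71, so (h) meets the standard.
  Stage II.2 carried; the burden shifts to the prosecution.
At Stage II.3 the prosecution must meet clear and convincing evidence (weight is at least 71): on (i) the weight is 94 less the opposing 14 gives net 80, ≥ 71, so (i) meets the standard; on (j) the weight is 85 less the opposing 4 gives net 81, ≥ 71, so (j) meets the standard.
  All elements met at the final stage.
With every stage satisfied, the prosecution prevails on this issue.
— Issue III —
At Stage III.1 the prosecution must meet a preponderance (weight is at least 54): on (k) the weight is 66, ≥ 54, so (k) meets the standard; on (l) the weight is 85 less the opposing 14 gives net 71, which does reach 54, so (l) meets the standard.
  Stage III.1 carried; the burden remains with the prosecution.
At Stage III.2 the prosecution must meet a preponderance (weight is at least 54): on (m) the weight is 64 less the opposing 8 gives net 56, ≥ 54, so (m) meets the standard; on (n) the weight is 86 less the opposing 26 gives net 60, which does reach 54, so (n) meets the standard.
  All elements met. The burden passes to the accused.
At Stage III.3 the accused must meet a heightened civil standard (weight is at least 75): on (o) the weight is 78, which does reach 75, so (o) meets the standard.
  The accused carries the last stage.
All stages carried — the accused prevails on this issue.
Per-issue: Issue I → prosecution; Issue II → prosecution; Issue III → accused. The prosecution must prevail on a majority of issues; overall, the prosecution prevails.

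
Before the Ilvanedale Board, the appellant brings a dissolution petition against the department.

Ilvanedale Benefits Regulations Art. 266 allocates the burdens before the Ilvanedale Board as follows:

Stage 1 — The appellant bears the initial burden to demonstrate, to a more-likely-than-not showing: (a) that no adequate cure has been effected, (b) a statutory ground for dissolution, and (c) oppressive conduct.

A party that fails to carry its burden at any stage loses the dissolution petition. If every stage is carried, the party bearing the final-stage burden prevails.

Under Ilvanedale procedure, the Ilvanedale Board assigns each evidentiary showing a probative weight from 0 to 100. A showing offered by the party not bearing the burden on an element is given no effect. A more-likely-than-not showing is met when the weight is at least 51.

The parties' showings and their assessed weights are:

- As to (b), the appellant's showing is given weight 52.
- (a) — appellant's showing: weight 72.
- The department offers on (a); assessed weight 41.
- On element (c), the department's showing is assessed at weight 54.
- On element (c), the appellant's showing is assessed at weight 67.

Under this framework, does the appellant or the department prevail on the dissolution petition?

appellant

At Stage 1 the appellant must meet a more-likely-than-not showing (weight is at least 51): on (a) the weight is 72 (the department's 41 is given no effect), which does reach 51, so (a) meets the standard; on (b) the weight is 52, which does reach 51, so (b) meets the standard; on (c) the weight is 67 (the department's 54 is given no effect), which does reach 51, so (c) meets the standard.
  Stage 1 carried; the final stage is satisfied.
With every stage satisfied, the appellant prevails.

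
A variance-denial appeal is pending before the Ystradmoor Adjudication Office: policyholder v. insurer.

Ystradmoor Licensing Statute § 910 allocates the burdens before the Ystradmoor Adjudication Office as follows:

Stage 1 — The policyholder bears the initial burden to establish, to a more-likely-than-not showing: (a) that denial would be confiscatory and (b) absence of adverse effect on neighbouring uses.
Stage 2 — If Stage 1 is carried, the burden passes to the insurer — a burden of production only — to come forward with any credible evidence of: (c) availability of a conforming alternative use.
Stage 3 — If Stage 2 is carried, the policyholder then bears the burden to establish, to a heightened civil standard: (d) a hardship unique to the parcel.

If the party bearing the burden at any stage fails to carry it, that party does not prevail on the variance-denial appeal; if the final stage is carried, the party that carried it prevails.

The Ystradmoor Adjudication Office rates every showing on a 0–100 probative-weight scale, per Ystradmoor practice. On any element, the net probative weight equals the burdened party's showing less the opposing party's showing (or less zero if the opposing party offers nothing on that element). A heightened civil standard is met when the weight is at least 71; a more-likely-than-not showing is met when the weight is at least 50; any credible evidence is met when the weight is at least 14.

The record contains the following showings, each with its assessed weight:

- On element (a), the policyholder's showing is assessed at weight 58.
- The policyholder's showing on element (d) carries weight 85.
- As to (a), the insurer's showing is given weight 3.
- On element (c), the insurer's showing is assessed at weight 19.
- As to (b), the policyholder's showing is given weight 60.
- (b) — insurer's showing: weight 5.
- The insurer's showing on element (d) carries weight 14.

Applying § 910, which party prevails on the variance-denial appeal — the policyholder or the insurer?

policyholder

Stage 1 — burden on policyholder; standard: a more-likely-than-not showing (weight is at least 50).
    (a): 58 − 3 = 55 ≥ 50 [met]
    (b): 60 − 5 = 55 ≥ 50 [met]
  All elements met. The burden passes to the insurer.
Stage 2 — burden on insurer; standard: any credible evidence (weight is at least 14).
    (c): 19 ≥ 14 [met]
  All elements met. The burden passes to the policyholder.
Stage 3 — burden on policyholder; standard: a heightened civil standard (weight is at least 71).
    (d): 85 − 14 = 71 ≥ 71 [met]
  The policyholder carries the last stage.
All stages carried — the policyholder prevails.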